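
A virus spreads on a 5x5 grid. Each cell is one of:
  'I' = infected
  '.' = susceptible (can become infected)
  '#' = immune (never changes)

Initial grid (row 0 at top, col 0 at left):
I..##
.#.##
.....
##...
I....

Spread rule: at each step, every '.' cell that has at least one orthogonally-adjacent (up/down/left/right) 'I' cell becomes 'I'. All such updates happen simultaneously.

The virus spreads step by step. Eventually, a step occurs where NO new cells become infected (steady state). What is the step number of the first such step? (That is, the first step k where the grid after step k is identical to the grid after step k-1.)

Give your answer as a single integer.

Answer: 7

Derivation:
Step 0 (initial): 2 infected
Step 1: +3 new -> 5 infected
Step 2: +3 new -> 8 infected
Step 3: +4 new -> 12 infected
Step 4: +3 new -> 15 infected
Step 5: +2 new -> 17 infected
Step 6: +1 new -> 18 infected
Step 7: +0 new -> 18 infected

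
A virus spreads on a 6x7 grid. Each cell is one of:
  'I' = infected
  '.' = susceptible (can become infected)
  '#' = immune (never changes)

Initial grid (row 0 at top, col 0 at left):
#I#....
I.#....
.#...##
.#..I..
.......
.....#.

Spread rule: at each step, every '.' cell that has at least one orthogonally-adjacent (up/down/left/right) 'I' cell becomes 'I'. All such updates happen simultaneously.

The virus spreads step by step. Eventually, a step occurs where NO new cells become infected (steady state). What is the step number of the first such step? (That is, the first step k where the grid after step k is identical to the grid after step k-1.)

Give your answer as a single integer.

Answer: 6

Derivation:
Step 0 (initial): 3 infected
Step 1: +6 new -> 9 infected
Step 2: +8 new -> 17 infected
Step 3: +8 new -> 25 infected
Step 4: +7 new -> 32 infected
Step 5: +2 new -> 34 infected
Step 6: +0 new -> 34 infected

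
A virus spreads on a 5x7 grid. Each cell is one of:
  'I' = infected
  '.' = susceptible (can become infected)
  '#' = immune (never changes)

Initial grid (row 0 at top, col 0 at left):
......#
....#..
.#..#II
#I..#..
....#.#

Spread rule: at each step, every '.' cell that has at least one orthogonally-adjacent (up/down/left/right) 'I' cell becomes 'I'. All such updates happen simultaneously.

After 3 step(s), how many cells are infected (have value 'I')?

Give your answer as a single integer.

Answer: 19

Derivation:
Step 0 (initial): 3 infected
Step 1: +6 new -> 9 infected
Step 2: +6 new -> 15 infected
Step 3: +4 new -> 19 infected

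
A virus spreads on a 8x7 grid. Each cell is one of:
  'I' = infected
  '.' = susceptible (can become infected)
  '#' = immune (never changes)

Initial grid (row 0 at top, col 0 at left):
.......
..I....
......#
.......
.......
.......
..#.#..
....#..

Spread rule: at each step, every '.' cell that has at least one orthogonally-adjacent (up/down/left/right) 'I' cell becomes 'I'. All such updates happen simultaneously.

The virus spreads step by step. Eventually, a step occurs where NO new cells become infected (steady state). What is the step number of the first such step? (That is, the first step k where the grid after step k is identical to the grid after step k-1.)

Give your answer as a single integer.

Step 0 (initial): 1 infected
Step 1: +4 new -> 5 infected
Step 2: +7 new -> 12 infected
Step 3: +8 new -> 20 infected
Step 4: +8 new -> 28 infected
Step 5: +6 new -> 34 infected
Step 6: +6 new -> 40 infected
Step 7: +5 new -> 45 infected
Step 8: +4 new -> 49 infected
Step 9: +2 new -> 51 infected
Step 10: +1 new -> 52 infected
Step 11: +0 new -> 52 infected

Answer: 11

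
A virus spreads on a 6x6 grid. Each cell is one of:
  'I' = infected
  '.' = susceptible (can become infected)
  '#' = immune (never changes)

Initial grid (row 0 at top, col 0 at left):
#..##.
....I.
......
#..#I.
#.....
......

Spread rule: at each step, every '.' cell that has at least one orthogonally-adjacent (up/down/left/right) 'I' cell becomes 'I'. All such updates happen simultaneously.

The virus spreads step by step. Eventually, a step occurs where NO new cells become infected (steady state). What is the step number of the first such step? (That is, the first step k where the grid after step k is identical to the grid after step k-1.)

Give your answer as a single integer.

Step 0 (initial): 2 infected
Step 1: +5 new -> 7 infected
Step 2: +7 new -> 14 infected
Step 3: +6 new -> 20 infected
Step 4: +6 new -> 26 infected
Step 5: +3 new -> 29 infected
Step 6: +1 new -> 30 infected
Step 7: +0 new -> 30 infected

Answer: 7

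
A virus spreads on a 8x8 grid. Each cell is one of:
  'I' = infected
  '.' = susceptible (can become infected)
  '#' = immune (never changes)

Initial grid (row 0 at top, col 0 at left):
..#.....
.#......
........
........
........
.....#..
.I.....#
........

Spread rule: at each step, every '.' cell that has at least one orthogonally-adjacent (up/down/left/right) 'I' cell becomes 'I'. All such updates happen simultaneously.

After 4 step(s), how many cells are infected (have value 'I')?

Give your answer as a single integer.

Answer: 24

Derivation:
Step 0 (initial): 1 infected
Step 1: +4 new -> 5 infected
Step 2: +6 new -> 11 infected
Step 3: +6 new -> 17 infected
Step 4: +7 new -> 24 infected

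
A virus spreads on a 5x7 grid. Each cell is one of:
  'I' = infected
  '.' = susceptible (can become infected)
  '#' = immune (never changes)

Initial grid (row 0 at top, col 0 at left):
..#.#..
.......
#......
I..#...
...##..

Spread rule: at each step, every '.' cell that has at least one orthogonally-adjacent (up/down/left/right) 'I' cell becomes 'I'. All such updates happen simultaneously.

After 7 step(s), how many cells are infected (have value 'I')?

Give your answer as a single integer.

Answer: 23

Derivation:
Step 0 (initial): 1 infected
Step 1: +2 new -> 3 infected
Step 2: +3 new -> 6 infected
Step 3: +3 new -> 9 infected
Step 4: +4 new -> 13 infected
Step 5: +3 new -> 16 infected
Step 6: +4 new -> 20 infected
Step 7: +3 new -> 23 infected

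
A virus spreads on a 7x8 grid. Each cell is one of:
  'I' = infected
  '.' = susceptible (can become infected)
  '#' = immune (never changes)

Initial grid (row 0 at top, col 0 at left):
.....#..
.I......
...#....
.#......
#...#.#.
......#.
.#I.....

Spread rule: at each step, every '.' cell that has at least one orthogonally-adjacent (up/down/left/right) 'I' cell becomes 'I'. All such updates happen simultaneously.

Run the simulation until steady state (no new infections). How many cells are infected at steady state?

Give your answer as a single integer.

Answer: 48

Derivation:
Step 0 (initial): 2 infected
Step 1: +6 new -> 8 infected
Step 2: +9 new -> 17 infected
Step 3: +9 new -> 26 infected
Step 4: +7 new -> 33 infected
Step 5: +5 new -> 38 infected
Step 6: +5 new -> 43 infected
Step 7: +4 new -> 47 infected
Step 8: +1 new -> 48 infected
Step 9: +0 new -> 48 infected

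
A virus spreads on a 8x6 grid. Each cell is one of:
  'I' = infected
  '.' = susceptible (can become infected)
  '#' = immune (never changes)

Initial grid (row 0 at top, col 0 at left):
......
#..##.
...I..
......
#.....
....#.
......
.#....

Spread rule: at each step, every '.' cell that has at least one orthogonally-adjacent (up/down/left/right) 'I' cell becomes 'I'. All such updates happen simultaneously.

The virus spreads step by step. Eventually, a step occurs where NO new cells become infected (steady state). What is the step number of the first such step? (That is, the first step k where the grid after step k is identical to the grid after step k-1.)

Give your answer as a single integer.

Step 0 (initial): 1 infected
Step 1: +3 new -> 4 infected
Step 2: +6 new -> 10 infected
Step 3: +9 new -> 19 infected
Step 4: +8 new -> 27 infected
Step 5: +7 new -> 34 infected
Step 6: +5 new -> 39 infected
Step 7: +2 new -> 41 infected
Step 8: +1 new -> 42 infected
Step 9: +0 new -> 42 infected

Answer: 9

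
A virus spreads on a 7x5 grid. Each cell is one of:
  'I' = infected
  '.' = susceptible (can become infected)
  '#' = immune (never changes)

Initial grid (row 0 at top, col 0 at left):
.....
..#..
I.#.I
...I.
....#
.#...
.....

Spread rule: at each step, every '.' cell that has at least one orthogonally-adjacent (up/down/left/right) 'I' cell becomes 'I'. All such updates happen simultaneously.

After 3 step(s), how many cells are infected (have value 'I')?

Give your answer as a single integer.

Step 0 (initial): 3 infected
Step 1: +8 new -> 11 infected
Step 2: +8 new -> 19 infected
Step 3: +7 new -> 26 infected

Answer: 26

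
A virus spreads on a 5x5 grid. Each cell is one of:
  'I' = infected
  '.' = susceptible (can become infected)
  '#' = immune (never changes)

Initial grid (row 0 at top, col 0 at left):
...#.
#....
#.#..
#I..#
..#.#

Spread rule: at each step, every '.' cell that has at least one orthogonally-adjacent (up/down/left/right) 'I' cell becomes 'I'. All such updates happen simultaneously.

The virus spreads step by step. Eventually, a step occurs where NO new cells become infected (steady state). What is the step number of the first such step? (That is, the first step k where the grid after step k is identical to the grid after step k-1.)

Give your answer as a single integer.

Answer: 7

Derivation:
Step 0 (initial): 1 infected
Step 1: +3 new -> 4 infected
Step 2: +3 new -> 7 infected
Step 3: +4 new -> 11 infected
Step 4: +4 new -> 15 infected
Step 5: +1 new -> 16 infected
Step 6: +1 new -> 17 infected
Step 7: +0 new -> 17 infected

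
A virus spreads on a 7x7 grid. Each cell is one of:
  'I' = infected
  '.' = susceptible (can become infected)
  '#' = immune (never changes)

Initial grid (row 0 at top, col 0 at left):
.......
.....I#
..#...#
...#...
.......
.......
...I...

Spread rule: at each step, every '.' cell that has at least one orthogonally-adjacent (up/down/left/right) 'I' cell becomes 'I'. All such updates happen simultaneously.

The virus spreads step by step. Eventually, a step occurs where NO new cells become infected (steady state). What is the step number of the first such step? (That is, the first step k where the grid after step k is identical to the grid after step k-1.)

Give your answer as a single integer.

Answer: 7

Derivation:
Step 0 (initial): 2 infected
Step 1: +6 new -> 8 infected
Step 2: +10 new -> 18 infected
Step 3: +12 new -> 30 infected
Step 4: +7 new -> 37 infected
Step 5: +5 new -> 42 infected
Step 6: +3 new -> 45 infected
Step 7: +0 new -> 45 infected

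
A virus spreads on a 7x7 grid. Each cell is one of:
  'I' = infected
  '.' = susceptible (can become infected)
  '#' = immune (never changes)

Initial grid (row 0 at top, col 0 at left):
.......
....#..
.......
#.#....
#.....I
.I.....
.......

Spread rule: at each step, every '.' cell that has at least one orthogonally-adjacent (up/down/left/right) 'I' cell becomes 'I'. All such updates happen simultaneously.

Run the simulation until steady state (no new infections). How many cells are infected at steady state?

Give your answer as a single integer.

Step 0 (initial): 2 infected
Step 1: +7 new -> 9 infected
Step 2: +10 new -> 19 infected
Step 3: +8 new -> 27 infected
Step 4: +8 new -> 35 infected
Step 5: +5 new -> 40 infected
Step 6: +4 new -> 44 infected
Step 7: +1 new -> 45 infected
Step 8: +0 new -> 45 infected

Answer: 45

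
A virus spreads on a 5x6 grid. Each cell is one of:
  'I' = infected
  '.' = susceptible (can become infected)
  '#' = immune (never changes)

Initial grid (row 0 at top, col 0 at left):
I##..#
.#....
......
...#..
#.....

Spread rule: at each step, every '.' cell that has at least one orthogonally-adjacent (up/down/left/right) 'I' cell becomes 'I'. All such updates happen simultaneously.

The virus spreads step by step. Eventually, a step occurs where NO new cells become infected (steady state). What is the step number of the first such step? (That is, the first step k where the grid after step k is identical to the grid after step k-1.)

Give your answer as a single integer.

Answer: 10

Derivation:
Step 0 (initial): 1 infected
Step 1: +1 new -> 2 infected
Step 2: +1 new -> 3 infected
Step 3: +2 new -> 5 infected
Step 4: +2 new -> 7 infected
Step 5: +4 new -> 11 infected
Step 6: +3 new -> 14 infected
Step 7: +5 new -> 19 infected
Step 8: +4 new -> 23 infected
Step 9: +1 new -> 24 infected
Step 10: +0 new -> 24 infected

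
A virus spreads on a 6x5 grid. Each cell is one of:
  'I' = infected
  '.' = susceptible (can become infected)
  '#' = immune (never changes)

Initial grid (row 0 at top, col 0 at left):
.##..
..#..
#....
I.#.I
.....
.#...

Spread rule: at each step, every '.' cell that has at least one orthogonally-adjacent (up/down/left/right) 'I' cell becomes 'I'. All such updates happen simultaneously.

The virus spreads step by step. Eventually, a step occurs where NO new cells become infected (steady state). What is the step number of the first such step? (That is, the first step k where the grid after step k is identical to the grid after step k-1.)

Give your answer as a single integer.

Answer: 6

Derivation:
Step 0 (initial): 2 infected
Step 1: +5 new -> 7 infected
Step 2: +7 new -> 14 infected
Step 3: +6 new -> 20 infected
Step 4: +3 new -> 23 infected
Step 5: +1 new -> 24 infected
Step 6: +0 new -> 24 infected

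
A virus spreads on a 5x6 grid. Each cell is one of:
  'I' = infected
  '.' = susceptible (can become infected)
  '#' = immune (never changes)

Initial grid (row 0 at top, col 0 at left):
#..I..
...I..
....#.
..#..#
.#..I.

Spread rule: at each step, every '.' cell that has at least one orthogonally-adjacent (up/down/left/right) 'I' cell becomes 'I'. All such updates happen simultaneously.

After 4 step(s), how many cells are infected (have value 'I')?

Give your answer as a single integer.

Answer: 23

Derivation:
Step 0 (initial): 3 infected
Step 1: +8 new -> 11 infected
Step 2: +7 new -> 18 infected
Step 3: +3 new -> 21 infected
Step 4: +2 new -> 23 infected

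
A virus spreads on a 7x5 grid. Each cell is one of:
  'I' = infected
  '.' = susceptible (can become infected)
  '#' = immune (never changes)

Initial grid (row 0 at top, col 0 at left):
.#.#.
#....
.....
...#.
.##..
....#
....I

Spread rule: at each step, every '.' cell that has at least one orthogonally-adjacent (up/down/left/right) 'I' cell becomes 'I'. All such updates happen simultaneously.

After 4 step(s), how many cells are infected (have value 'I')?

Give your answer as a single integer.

Answer: 10

Derivation:
Step 0 (initial): 1 infected
Step 1: +1 new -> 2 infected
Step 2: +2 new -> 4 infected
Step 3: +3 new -> 7 infected
Step 4: +3 new -> 10 infected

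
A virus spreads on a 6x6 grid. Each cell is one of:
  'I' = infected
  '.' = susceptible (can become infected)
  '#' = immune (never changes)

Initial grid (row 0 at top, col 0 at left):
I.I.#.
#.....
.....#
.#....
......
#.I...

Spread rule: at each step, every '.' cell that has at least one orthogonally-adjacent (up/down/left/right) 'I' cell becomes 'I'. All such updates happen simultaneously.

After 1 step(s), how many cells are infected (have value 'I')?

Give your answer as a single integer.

Answer: 9

Derivation:
Step 0 (initial): 3 infected
Step 1: +6 new -> 9 infected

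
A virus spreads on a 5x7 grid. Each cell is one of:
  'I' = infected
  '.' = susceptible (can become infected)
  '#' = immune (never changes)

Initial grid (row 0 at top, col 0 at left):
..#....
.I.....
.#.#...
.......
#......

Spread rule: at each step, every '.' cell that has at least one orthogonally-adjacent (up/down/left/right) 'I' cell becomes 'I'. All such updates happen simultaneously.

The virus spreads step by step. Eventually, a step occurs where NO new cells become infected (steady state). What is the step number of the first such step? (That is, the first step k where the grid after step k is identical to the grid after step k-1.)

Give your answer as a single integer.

Step 0 (initial): 1 infected
Step 1: +3 new -> 4 infected
Step 2: +4 new -> 8 infected
Step 3: +4 new -> 12 infected
Step 4: +6 new -> 18 infected
Step 5: +6 new -> 24 infected
Step 6: +4 new -> 28 infected
Step 7: +2 new -> 30 infected
Step 8: +1 new -> 31 infected
Step 9: +0 new -> 31 infected

Answer: 9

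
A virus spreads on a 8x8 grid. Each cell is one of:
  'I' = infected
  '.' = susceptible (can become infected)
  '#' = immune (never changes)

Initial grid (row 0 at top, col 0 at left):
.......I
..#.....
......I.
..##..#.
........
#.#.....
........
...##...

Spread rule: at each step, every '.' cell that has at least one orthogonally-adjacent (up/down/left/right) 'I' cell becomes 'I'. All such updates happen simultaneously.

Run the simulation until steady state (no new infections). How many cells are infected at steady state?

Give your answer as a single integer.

Answer: 56

Derivation:
Step 0 (initial): 2 infected
Step 1: +5 new -> 7 infected
Step 2: +5 new -> 12 infected
Step 3: +6 new -> 18 infected
Step 4: +7 new -> 25 infected
Step 5: +7 new -> 32 infected
Step 6: +10 new -> 42 infected
Step 7: +6 new -> 48 infected
Step 8: +3 new -> 51 infected
Step 9: +2 new -> 53 infected
Step 10: +2 new -> 55 infected
Step 11: +1 new -> 56 infected
Step 12: +0 new -> 56 infected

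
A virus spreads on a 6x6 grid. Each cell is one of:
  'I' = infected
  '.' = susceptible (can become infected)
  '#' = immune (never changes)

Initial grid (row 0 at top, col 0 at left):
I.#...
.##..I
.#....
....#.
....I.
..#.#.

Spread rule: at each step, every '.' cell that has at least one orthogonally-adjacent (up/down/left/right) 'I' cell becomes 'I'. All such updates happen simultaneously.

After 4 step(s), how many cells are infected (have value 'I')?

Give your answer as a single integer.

Step 0 (initial): 3 infected
Step 1: +7 new -> 10 infected
Step 2: +9 new -> 19 infected
Step 3: +5 new -> 24 infected
Step 4: +4 new -> 28 infected

Answer: 28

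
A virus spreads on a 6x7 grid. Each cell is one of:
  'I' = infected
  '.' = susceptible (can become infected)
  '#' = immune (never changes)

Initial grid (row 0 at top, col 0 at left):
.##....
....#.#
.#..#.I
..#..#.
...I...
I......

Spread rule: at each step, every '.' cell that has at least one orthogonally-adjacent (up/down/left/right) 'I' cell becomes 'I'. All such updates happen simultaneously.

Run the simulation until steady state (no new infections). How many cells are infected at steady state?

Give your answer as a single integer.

Answer: 34

Derivation:
Step 0 (initial): 3 infected
Step 1: +8 new -> 11 infected
Step 2: +9 new -> 20 infected
Step 3: +7 new -> 27 infected
Step 4: +5 new -> 32 infected
Step 5: +2 new -> 34 infected
Step 6: +0 new -> 34 infected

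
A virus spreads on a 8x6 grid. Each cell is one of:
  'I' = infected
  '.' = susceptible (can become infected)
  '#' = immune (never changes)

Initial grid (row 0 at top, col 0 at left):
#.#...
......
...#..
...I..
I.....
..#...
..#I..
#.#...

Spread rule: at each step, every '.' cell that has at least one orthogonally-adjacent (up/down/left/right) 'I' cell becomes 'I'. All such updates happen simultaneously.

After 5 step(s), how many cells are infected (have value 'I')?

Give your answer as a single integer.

Answer: 41

Derivation:
Step 0 (initial): 3 infected
Step 1: +9 new -> 12 infected
Step 2: +12 new -> 24 infected
Step 3: +9 new -> 33 infected
Step 4: +5 new -> 38 infected
Step 5: +3 new -> 41 infected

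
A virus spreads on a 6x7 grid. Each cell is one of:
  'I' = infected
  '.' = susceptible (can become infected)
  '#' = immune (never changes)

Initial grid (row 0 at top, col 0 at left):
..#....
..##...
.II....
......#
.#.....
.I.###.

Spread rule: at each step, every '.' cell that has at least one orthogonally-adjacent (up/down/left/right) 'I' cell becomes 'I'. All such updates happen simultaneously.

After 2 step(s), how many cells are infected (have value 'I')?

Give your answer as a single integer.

Step 0 (initial): 3 infected
Step 1: +7 new -> 10 infected
Step 2: +7 new -> 17 infected

Answer: 17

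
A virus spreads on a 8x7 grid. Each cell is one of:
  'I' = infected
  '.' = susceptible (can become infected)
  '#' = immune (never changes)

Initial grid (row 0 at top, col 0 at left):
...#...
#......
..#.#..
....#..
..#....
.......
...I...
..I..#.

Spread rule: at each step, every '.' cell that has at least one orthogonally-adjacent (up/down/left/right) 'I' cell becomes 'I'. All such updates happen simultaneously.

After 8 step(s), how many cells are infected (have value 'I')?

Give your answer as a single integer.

Answer: 47

Derivation:
Step 0 (initial): 2 infected
Step 1: +5 new -> 7 infected
Step 2: +7 new -> 14 infected
Step 3: +6 new -> 20 infected
Step 4: +7 new -> 27 infected
Step 5: +5 new -> 32 infected
Step 6: +6 new -> 38 infected
Step 7: +6 new -> 44 infected
Step 8: +3 new -> 47 infected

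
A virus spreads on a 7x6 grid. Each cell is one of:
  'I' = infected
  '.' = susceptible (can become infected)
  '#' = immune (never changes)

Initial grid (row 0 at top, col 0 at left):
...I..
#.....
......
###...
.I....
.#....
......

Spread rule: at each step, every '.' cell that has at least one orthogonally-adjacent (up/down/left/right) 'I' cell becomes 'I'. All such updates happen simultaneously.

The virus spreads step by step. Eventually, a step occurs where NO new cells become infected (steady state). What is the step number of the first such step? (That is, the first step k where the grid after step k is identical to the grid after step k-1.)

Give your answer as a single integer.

Step 0 (initial): 2 infected
Step 1: +5 new -> 7 infected
Step 2: +8 new -> 15 infected
Step 3: +10 new -> 25 infected
Step 4: +7 new -> 32 infected
Step 5: +4 new -> 36 infected
Step 6: +1 new -> 37 infected
Step 7: +0 new -> 37 infected

Answer: 7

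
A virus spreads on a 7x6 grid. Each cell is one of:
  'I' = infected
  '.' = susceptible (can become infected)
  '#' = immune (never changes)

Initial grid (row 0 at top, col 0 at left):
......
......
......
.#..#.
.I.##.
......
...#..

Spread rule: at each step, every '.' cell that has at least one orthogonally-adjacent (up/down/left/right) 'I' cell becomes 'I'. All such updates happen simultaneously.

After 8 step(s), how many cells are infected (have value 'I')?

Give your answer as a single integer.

Step 0 (initial): 1 infected
Step 1: +3 new -> 4 infected
Step 2: +5 new -> 9 infected
Step 3: +6 new -> 15 infected
Step 4: +5 new -> 20 infected
Step 5: +7 new -> 27 infected
Step 6: +6 new -> 33 infected
Step 7: +3 new -> 36 infected
Step 8: +1 new -> 37 infected

Answer: 37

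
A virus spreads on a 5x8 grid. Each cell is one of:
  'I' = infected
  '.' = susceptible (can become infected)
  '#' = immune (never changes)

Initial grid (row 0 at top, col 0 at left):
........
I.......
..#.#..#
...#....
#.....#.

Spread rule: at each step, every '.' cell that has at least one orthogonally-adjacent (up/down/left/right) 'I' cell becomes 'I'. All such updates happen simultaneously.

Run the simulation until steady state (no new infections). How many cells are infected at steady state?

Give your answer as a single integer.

Step 0 (initial): 1 infected
Step 1: +3 new -> 4 infected
Step 2: +4 new -> 8 infected
Step 3: +3 new -> 11 infected
Step 4: +5 new -> 16 infected
Step 5: +3 new -> 19 infected
Step 6: +4 new -> 23 infected
Step 7: +5 new -> 28 infected
Step 8: +4 new -> 32 infected
Step 9: +1 new -> 33 infected
Step 10: +1 new -> 34 infected
Step 11: +0 new -> 34 infected

Answer: 34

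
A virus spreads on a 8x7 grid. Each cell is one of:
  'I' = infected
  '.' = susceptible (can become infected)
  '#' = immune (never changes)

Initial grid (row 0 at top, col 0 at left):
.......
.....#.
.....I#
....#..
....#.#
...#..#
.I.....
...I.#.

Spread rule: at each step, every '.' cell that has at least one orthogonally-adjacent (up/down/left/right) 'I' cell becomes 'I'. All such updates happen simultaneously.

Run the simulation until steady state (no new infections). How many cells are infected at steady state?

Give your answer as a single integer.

Step 0 (initial): 3 infected
Step 1: +9 new -> 12 infected
Step 2: +9 new -> 21 infected
Step 3: +10 new -> 31 infected
Step 4: +8 new -> 39 infected
Step 5: +5 new -> 44 infected
Step 6: +3 new -> 47 infected
Step 7: +1 new -> 48 infected
Step 8: +0 new -> 48 infected

Answer: 48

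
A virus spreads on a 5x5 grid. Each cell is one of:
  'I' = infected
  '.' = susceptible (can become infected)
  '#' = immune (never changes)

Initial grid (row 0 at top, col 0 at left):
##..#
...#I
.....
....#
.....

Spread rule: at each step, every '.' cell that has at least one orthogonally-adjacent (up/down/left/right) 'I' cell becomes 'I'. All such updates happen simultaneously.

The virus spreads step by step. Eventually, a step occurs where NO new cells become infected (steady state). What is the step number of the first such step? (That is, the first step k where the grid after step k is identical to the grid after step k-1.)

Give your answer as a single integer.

Step 0 (initial): 1 infected
Step 1: +1 new -> 2 infected
Step 2: +1 new -> 3 infected
Step 3: +2 new -> 5 infected
Step 4: +4 new -> 9 infected
Step 5: +6 new -> 15 infected
Step 6: +4 new -> 19 infected
Step 7: +1 new -> 20 infected
Step 8: +0 new -> 20 infected

Answer: 8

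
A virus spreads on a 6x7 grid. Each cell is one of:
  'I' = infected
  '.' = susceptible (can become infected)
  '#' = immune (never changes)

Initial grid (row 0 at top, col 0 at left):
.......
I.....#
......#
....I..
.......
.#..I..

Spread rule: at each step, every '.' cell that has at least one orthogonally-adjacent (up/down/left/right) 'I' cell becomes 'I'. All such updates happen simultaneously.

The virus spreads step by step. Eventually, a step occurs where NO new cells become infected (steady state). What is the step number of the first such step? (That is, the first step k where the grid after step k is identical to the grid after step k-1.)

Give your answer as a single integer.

Step 0 (initial): 3 infected
Step 1: +9 new -> 12 infected
Step 2: +13 new -> 25 infected
Step 3: +9 new -> 34 infected
Step 4: +4 new -> 38 infected
Step 5: +1 new -> 39 infected
Step 6: +0 new -> 39 infected

Answer: 6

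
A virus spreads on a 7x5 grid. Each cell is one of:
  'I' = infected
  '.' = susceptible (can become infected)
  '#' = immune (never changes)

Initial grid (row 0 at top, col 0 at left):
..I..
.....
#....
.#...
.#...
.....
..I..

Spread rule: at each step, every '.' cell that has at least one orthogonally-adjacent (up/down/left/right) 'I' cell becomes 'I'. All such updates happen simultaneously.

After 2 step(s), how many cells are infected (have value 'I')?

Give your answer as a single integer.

Answer: 18

Derivation:
Step 0 (initial): 2 infected
Step 1: +6 new -> 8 infected
Step 2: +10 new -> 18 infected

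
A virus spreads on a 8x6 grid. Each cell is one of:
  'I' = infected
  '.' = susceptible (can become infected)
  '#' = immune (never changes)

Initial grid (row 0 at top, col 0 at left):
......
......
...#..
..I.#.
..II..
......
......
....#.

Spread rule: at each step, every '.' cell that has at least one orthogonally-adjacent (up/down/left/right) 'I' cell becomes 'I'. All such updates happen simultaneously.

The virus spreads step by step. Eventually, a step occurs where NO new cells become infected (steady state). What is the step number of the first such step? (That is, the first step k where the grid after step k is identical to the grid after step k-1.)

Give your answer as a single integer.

Step 0 (initial): 3 infected
Step 1: +7 new -> 10 infected
Step 2: +9 new -> 19 infected
Step 3: +11 new -> 30 infected
Step 4: +8 new -> 38 infected
Step 5: +6 new -> 44 infected
Step 6: +1 new -> 45 infected
Step 7: +0 new -> 45 infected

Answer: 7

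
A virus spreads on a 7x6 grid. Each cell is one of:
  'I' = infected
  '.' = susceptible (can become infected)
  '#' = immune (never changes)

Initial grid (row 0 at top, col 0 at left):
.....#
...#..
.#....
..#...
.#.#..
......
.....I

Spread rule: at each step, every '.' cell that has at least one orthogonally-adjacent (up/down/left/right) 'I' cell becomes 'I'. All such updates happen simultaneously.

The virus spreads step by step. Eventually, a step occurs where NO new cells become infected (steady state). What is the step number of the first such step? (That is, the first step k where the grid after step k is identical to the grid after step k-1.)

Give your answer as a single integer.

Answer: 12

Derivation:
Step 0 (initial): 1 infected
Step 1: +2 new -> 3 infected
Step 2: +3 new -> 6 infected
Step 3: +4 new -> 10 infected
Step 4: +4 new -> 14 infected
Step 5: +6 new -> 20 infected
Step 6: +3 new -> 23 infected
Step 7: +3 new -> 26 infected
Step 8: +3 new -> 29 infected
Step 9: +4 new -> 33 infected
Step 10: +2 new -> 35 infected
Step 11: +1 new -> 36 infected
Step 12: +0 new -> 36 infected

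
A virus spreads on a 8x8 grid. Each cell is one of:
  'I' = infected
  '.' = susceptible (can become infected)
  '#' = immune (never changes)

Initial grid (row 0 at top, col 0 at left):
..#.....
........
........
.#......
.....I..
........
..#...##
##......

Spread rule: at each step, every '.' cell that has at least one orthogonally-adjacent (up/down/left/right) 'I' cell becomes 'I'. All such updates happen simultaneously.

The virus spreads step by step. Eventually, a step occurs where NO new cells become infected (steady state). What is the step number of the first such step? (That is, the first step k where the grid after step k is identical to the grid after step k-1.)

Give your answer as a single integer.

Step 0 (initial): 1 infected
Step 1: +4 new -> 5 infected
Step 2: +8 new -> 13 infected
Step 3: +10 new -> 23 infected
Step 4: +11 new -> 34 infected
Step 5: +9 new -> 43 infected
Step 6: +8 new -> 51 infected
Step 7: +3 new -> 54 infected
Step 8: +2 new -> 56 infected
Step 9: +1 new -> 57 infected
Step 10: +0 new -> 57 infected

Answer: 10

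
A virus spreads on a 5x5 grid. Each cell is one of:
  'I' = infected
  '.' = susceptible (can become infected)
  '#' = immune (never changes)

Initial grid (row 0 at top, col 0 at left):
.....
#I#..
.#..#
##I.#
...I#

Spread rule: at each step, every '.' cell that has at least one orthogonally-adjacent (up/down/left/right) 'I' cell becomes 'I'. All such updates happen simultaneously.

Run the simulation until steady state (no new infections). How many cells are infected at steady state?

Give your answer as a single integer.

Answer: 16

Derivation:
Step 0 (initial): 3 infected
Step 1: +4 new -> 7 infected
Step 2: +4 new -> 11 infected
Step 3: +3 new -> 14 infected
Step 4: +2 new -> 16 infected
Step 5: +0 new -> 16 infected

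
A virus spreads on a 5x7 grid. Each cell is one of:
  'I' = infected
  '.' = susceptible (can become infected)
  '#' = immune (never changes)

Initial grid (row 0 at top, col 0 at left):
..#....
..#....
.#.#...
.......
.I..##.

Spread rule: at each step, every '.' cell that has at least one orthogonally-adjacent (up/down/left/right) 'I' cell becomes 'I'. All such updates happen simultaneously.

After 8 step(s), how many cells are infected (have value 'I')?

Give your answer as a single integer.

Step 0 (initial): 1 infected
Step 1: +3 new -> 4 infected
Step 2: +3 new -> 7 infected
Step 3: +3 new -> 10 infected
Step 4: +2 new -> 12 infected
Step 5: +4 new -> 16 infected
Step 6: +4 new -> 20 infected
Step 7: +5 new -> 25 infected
Step 8: +3 new -> 28 infected

Answer: 28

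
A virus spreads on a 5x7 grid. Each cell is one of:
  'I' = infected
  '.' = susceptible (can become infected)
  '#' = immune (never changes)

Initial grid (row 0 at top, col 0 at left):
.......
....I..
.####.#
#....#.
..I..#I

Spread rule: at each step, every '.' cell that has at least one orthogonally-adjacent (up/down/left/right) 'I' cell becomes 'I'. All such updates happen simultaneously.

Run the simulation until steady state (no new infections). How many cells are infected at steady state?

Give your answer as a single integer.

Step 0 (initial): 3 infected
Step 1: +7 new -> 10 infected
Step 2: +9 new -> 19 infected
Step 3: +4 new -> 23 infected
Step 4: +2 new -> 25 infected
Step 5: +2 new -> 27 infected
Step 6: +0 new -> 27 infected

Answer: 27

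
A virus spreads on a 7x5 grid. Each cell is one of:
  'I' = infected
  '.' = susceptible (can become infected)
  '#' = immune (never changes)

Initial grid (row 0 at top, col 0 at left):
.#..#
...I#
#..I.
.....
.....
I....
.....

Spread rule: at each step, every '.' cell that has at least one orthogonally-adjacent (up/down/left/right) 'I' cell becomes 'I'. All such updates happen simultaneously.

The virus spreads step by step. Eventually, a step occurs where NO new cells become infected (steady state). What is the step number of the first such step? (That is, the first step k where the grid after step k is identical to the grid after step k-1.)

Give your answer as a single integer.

Step 0 (initial): 3 infected
Step 1: +8 new -> 11 infected
Step 2: +10 new -> 21 infected
Step 3: +6 new -> 27 infected
Step 4: +3 new -> 30 infected
Step 5: +1 new -> 31 infected
Step 6: +0 new -> 31 infected

Answer: 6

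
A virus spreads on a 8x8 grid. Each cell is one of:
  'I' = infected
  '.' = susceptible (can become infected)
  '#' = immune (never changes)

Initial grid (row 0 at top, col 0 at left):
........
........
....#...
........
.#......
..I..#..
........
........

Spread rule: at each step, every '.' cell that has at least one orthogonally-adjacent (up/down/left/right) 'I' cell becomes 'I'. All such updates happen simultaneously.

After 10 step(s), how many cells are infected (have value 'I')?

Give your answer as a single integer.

Answer: 61

Derivation:
Step 0 (initial): 1 infected
Step 1: +4 new -> 5 infected
Step 2: +7 new -> 12 infected
Step 3: +9 new -> 21 infected
Step 4: +9 new -> 30 infected
Step 5: +8 new -> 38 infected
Step 6: +10 new -> 48 infected
Step 7: +7 new -> 55 infected
Step 8: +3 new -> 58 infected
Step 9: +2 new -> 60 infected
Step 10: +1 new -> 61 infected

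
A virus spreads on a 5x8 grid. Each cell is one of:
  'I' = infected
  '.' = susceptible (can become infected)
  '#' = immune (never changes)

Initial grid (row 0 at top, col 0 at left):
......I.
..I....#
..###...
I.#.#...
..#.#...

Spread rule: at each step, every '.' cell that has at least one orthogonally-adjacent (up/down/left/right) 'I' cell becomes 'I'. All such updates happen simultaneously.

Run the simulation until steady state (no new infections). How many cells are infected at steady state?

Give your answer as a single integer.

Step 0 (initial): 3 infected
Step 1: +9 new -> 12 infected
Step 2: +9 new -> 21 infected
Step 3: +4 new -> 25 infected
Step 4: +3 new -> 28 infected
Step 5: +2 new -> 30 infected
Step 6: +0 new -> 30 infected

Answer: 30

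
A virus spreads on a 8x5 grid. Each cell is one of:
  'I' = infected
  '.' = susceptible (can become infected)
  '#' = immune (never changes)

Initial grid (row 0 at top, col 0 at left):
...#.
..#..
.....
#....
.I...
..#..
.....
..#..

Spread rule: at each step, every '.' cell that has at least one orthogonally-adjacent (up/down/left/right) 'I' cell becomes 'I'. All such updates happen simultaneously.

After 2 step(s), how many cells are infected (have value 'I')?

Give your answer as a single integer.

Step 0 (initial): 1 infected
Step 1: +4 new -> 5 infected
Step 2: +5 new -> 10 infected

Answer: 10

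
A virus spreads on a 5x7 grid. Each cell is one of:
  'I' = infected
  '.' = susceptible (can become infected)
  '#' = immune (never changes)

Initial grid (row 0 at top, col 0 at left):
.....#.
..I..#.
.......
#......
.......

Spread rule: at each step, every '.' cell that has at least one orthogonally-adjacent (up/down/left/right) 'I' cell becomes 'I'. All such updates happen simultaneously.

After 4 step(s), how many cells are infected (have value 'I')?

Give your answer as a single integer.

Answer: 23

Derivation:
Step 0 (initial): 1 infected
Step 1: +4 new -> 5 infected
Step 2: +7 new -> 12 infected
Step 3: +7 new -> 19 infected
Step 4: +4 new -> 23 infected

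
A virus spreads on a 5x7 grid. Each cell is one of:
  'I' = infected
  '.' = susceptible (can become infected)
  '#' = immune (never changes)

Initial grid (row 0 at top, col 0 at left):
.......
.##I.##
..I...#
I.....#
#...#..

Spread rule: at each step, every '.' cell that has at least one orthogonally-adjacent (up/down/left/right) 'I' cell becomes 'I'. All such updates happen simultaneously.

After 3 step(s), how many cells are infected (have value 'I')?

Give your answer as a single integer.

Step 0 (initial): 3 infected
Step 1: +7 new -> 10 infected
Step 2: +7 new -> 17 infected
Step 3: +6 new -> 23 infected

Answer: 23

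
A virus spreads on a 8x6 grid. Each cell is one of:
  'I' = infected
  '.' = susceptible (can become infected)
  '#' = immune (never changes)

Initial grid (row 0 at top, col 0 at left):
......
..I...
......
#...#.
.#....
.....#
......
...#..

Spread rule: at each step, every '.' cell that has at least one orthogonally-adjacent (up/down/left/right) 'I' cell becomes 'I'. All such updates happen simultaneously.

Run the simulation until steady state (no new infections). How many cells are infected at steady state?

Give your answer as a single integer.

Step 0 (initial): 1 infected
Step 1: +4 new -> 5 infected
Step 2: +7 new -> 12 infected
Step 3: +8 new -> 20 infected
Step 4: +4 new -> 24 infected
Step 5: +5 new -> 29 infected
Step 6: +6 new -> 35 infected
Step 7: +4 new -> 39 infected
Step 8: +3 new -> 42 infected
Step 9: +1 new -> 43 infected
Step 10: +0 new -> 43 infected

Answer: 43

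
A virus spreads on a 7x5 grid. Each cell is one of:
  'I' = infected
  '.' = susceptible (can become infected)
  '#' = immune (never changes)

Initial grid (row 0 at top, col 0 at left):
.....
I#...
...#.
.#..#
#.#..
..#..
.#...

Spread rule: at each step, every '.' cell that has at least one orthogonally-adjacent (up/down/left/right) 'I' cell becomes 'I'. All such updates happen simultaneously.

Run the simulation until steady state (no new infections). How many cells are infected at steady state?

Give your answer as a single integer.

Step 0 (initial): 1 infected
Step 1: +2 new -> 3 infected
Step 2: +3 new -> 6 infected
Step 3: +2 new -> 8 infected
Step 4: +3 new -> 11 infected
Step 5: +3 new -> 14 infected
Step 6: +2 new -> 16 infected
Step 7: +3 new -> 19 infected
Step 8: +2 new -> 21 infected
Step 9: +2 new -> 23 infected
Step 10: +0 new -> 23 infected

Answer: 23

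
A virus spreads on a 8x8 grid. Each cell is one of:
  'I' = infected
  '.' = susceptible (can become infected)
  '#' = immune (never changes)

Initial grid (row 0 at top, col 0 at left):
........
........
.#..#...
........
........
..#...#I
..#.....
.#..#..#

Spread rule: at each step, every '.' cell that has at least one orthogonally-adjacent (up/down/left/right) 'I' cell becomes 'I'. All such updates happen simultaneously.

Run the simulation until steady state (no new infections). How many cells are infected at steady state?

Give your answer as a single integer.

Answer: 56

Derivation:
Step 0 (initial): 1 infected
Step 1: +2 new -> 3 infected
Step 2: +3 new -> 6 infected
Step 3: +5 new -> 11 infected
Step 4: +7 new -> 18 infected
Step 5: +7 new -> 25 infected
Step 6: +6 new -> 31 infected
Step 7: +6 new -> 37 infected
Step 8: +6 new -> 43 infected
Step 9: +5 new -> 48 infected
Step 10: +4 new -> 52 infected
Step 11: +3 new -> 55 infected
Step 12: +1 new -> 56 infected
Step 13: +0 new -> 56 infected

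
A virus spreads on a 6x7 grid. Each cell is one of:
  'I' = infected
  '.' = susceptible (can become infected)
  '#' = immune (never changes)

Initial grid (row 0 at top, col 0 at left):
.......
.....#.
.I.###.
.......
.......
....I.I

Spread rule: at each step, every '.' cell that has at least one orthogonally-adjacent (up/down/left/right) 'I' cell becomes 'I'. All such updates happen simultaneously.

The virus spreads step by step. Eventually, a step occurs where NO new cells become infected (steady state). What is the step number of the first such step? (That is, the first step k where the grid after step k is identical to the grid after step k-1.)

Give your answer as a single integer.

Answer: 7

Derivation:
Step 0 (initial): 3 infected
Step 1: +8 new -> 11 infected
Step 2: +11 new -> 22 infected
Step 3: +9 new -> 31 infected
Step 4: +4 new -> 35 infected
Step 5: +2 new -> 37 infected
Step 6: +1 new -> 38 infected
Step 7: +0 new -> 38 infected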